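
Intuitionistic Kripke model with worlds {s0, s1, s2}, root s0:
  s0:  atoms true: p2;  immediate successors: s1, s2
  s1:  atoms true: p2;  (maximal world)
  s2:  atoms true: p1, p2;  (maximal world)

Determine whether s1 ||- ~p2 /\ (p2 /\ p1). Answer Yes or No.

s1 ||-/- ~p2 /\ (p2 /\ p1) since s1 fails ~p2.

No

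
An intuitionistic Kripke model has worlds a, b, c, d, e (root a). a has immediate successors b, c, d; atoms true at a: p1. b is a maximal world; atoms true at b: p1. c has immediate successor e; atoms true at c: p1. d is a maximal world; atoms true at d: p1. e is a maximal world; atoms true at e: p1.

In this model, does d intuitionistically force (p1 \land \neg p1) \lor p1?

d \Vdash (p1 \land \neg p1) \lor p1 via the disjunct p1.

Yes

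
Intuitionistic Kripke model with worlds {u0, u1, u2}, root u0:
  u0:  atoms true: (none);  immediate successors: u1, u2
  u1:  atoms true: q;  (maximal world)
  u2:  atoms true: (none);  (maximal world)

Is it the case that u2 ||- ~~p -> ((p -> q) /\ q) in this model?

u2 ||- ~~p -> ((p -> q) /\ q) vacuously: no world accessible from u2 forces the antecedent ~~p.

Yes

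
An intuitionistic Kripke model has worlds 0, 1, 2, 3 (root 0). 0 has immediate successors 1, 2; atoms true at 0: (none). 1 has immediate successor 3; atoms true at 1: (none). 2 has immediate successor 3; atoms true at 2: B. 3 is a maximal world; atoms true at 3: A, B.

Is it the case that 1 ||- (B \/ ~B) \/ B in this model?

No

1 ||-/- (B \/ ~B) \/ B: neither disjunct is forced at 1.
1 ||-/- B \/ ~B: neither disjunct is forced at 1.
1 lacks atom B, so 1 ||-/- B.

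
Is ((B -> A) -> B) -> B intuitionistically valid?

This is Peirce's law, which is not intuitionistically valid.
A Kripke countermodel: worlds 0, 1; order generated by 0 <= 1; atoms true at each world — 0:{}; 1:{B}.
0 ||-/- ((B -> A) -> B) -> B: already at 0 itself, 0 ||- (B -> A) -> B but 0 ||-/- B.
0 lacks atom B, so 0 ||-/- B.
So the root 0 does not force the formula.

No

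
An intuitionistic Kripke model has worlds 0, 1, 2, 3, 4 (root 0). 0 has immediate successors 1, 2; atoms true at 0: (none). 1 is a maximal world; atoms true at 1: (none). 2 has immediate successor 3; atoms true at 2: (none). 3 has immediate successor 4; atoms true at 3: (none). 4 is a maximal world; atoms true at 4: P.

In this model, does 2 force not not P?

2 forces not not P: no world accessible from 2 forces not P.

Yes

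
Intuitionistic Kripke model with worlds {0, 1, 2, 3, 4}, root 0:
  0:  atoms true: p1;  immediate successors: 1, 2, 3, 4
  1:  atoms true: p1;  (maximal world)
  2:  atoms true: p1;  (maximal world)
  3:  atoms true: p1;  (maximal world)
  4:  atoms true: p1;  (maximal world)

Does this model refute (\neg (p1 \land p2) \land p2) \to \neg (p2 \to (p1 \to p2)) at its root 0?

0 \Vdash (\neg (p1 \land p2) \land p2) \to \neg (p2 \to (p1 \to p2)) vacuously: no world accessible from 0 forces the antecedent \neg (p1 \land p2) \land p2.
So the root 0 forces (\neg (p1 \land p2) \land p2) \to \neg (p2 \to (p1 \to p2)); the model is not a countermodel.

No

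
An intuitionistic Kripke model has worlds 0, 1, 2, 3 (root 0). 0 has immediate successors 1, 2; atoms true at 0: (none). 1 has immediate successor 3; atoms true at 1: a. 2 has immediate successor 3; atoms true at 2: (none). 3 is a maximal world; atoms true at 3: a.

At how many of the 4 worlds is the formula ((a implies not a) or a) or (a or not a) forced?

2

0: does not force it — 0 does not force ((a implies not a) or a) or (a or not a): neither disjunct is forced at 0.
1: forces it.
2: does not force it — 2 does not force ((a implies not a) or a) or (a or not a): neither disjunct is forced at 2.
3: forces it.
Worlds forcing the formula: {1, 3}.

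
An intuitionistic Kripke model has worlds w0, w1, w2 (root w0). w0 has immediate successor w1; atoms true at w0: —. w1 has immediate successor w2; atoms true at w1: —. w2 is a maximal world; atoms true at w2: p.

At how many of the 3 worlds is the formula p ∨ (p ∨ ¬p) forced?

1

w0: does not force it — w0 ⊮ p ∨ (p ∨ ¬p): neither disjunct is forced at w0.
w1: does not force it — w1 ⊮ p ∨ (p ∨ ¬p): neither disjunct is forced at w1.
w2: forces it.
Worlds forcing the formula: {w2}.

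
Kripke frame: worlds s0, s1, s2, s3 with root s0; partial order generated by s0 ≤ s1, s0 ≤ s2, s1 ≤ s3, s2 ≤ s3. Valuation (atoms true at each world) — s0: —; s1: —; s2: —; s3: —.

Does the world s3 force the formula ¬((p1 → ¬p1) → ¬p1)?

No

s3 ⊮ ¬((p1 → ¬p1) → ¬p1) since s3 is accessible from s3 and s3 ⊩ (p1 → ¬p1) → ¬p1.
s3 ⊩ (p1 → ¬p1) → ¬p1: every world accessible from s3 that forces p1 → ¬p1 (namely s3) also forces ¬p1.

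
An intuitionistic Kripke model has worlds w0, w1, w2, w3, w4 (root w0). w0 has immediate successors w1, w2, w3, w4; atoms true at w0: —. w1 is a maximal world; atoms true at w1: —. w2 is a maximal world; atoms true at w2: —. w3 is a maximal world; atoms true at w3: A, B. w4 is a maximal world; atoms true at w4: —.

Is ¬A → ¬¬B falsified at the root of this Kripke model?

w0 ⊮ ¬A → ¬¬B: at the accessible world w1, w1 ⊩ ¬A but w1 ⊮ ¬¬B.
w1 ⊮ ¬¬B since w1 is accessible from w1 and w1 ⊩ ¬B.
w1 ⊩ ¬B: no world accessible from w1 forces B.
So the root w0 does not force ¬A → ¬¬B; the model is a countermodel.

Yes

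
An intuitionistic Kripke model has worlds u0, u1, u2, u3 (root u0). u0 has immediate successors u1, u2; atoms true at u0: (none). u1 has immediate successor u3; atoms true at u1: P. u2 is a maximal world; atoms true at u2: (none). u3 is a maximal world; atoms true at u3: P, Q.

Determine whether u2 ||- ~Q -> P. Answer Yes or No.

u2 ||-/- ~Q -> P: already at u2 itself, u2 ||- ~Q but u2 ||-/- P.
u2 lacks atom P, so u2 ||-/- P.

No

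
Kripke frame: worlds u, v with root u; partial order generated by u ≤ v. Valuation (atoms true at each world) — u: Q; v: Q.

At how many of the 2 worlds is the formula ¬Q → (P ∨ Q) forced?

u: forces it.
v: forces it.
Worlds forcing the formula: {u, v}.

2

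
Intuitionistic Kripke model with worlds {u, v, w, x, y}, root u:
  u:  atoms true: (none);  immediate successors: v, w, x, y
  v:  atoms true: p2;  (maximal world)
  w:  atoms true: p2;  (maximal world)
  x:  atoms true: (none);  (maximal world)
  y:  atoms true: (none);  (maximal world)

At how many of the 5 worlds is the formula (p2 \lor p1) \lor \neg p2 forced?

u: does not force it — u \nVdash (p2 \lor p1) \lor \neg p2: neither disjunct is forced at u.
v: forces it.
w: forces it.
x: forces it.
y: forces it.
Worlds forcing the formula: {v, w, x, y}.

4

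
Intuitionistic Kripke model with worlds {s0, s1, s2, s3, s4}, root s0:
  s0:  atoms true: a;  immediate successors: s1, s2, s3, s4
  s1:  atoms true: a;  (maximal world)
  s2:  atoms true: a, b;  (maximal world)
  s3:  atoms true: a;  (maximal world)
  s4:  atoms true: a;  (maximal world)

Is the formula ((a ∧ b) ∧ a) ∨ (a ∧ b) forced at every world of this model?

No

Not every world: s0 ⊮ ((a ∧ b) ∧ a) ∨ (a ∧ b).
s0 ⊮ ((a ∧ b) ∧ a) ∨ (a ∧ b): neither disjunct is forced at s0.
s0 ⊮ (a ∧ b) ∧ a since s0 fails a ∧ b.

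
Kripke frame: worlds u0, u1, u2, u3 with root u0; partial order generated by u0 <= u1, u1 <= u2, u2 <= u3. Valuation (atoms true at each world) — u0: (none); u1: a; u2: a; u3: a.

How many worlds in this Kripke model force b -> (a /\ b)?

u0: forces it.
u1: forces it.
u2: forces it.
u3: forces it.
Worlds forcing the formula: {u0, u1, u2, u3}.

4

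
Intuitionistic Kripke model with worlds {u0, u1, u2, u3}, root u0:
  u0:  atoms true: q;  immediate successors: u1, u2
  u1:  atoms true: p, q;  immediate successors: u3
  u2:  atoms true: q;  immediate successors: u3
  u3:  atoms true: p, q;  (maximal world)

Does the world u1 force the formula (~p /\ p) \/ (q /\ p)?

u1 ||- (~p /\ p) \/ (q /\ p) via the disjunct q /\ p.

Yes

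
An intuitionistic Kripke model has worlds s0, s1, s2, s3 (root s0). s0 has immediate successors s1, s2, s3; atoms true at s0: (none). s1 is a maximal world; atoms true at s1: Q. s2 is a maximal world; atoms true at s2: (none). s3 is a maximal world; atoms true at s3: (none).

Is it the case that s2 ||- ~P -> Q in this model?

No

s2 ||-/- ~P -> Q: already at s2 itself, s2 ||- ~P but s2 ||-/- Q.
s2 lacks atom Q, so s2 ||-/- Q.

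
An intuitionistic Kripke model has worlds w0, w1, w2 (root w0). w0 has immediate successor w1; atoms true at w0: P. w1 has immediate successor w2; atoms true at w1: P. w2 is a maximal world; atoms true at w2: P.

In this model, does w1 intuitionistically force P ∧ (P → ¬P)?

No

w1 ⊮ P ∧ (P → ¬P) since w1 fails P → ¬P.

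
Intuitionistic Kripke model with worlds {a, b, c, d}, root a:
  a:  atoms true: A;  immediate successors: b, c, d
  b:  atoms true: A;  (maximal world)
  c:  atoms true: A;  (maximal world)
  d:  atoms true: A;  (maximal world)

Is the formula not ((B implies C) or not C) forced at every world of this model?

No

Not every world: a does not force not ((B implies C) or not C).
a does not force not ((B implies C) or not C) since a is accessible from a and a forces (B implies C) or not C.
a forces (B implies C) or not C via the disjunct B implies C.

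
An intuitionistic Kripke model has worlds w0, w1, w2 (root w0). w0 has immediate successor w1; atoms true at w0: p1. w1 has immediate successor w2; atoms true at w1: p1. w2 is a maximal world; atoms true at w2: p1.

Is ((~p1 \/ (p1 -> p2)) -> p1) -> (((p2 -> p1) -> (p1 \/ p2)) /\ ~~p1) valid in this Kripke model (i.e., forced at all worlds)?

w0 ||- ((~p1 \/ (p1 -> p2)) -> p1) -> (((p2 -> p1) -> (p1 \/ p2)) /\ ~~p1): every world accessible from w0 that forces (~p1 \/ (p1 -> p2)) -> p1 (namely w0, w1, w2) also forces ((p2 -> p1) -> (p1 \/ p2)) /\ ~~p1.
Since the root w0 forces ((~p1 \/ (p1 -> p2)) -> p1) -> (((p2 -> p1) -> (p1 \/ p2)) /\ ~~p1) and forcing is persistent (monotone upward), every world forces it.

Yes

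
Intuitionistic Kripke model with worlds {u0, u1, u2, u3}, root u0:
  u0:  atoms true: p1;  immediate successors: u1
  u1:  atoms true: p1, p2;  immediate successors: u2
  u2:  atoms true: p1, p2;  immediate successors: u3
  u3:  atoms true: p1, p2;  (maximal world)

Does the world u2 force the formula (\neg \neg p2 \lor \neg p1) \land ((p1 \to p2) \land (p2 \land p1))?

u2 \Vdash (\neg \neg p2 \lor \neg p1) \land ((p1 \to p2) \land (p2 \land p1)) since u2 forces both conjuncts.

Yes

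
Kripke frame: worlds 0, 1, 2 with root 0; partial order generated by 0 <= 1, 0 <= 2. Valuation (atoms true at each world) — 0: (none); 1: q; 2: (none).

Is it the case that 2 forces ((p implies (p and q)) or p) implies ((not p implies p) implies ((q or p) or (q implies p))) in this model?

2 forces ((p implies (p and q)) or p) implies ((not p implies p) implies ((q or p) or (q implies p))): every world accessible from 2 that forces (p implies (p and q)) or p (namely 2) also forces (not p implies p) implies ((q or p) or (q implies p)).

Yes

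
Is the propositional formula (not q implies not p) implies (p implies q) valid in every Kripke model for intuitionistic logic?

This is the converse of contraposition, which is not intuitionistically valid.
A Kripke countermodel: worlds 0, 1; order generated by 0 <= 1; atoms true at each world — 0:{p}; 1:{p,q}.
0 does not force (not q implies not p) implies (p implies q): already at 0 itself, 0 forces not q implies not p but 0 does not force p implies q.
0 does not force p implies q: already at 0 itself, 0 forces p but 0 does not force q.
0 lacks atom q, so 0 does not force q.
So the root 0 does not force the formula.

No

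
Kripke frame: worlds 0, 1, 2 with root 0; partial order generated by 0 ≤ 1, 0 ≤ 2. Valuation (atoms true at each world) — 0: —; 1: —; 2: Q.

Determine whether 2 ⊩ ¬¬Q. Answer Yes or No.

Yes

2 ⊩ ¬¬Q: no world accessible from 2 forces ¬Q.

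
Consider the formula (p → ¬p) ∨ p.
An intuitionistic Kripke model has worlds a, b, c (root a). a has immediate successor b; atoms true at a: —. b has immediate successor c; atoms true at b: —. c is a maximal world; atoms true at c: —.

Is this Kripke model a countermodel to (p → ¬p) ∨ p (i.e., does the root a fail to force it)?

a ⊩ (p → ¬p) ∨ p via the disjunct p → ¬p.
So the root a forces (p → ¬p) ∨ p; the model is not a countermodel.

No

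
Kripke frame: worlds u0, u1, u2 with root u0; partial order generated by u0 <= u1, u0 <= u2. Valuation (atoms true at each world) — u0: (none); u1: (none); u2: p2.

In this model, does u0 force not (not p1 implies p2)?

u0 does not force not (not p1 implies p2) since u2 is accessible from u0 and u2 forces not p1 implies p2.
u2 forces not p1 implies p2: every world accessible from u2 that forces not p1 (namely u2) also forces p2.

No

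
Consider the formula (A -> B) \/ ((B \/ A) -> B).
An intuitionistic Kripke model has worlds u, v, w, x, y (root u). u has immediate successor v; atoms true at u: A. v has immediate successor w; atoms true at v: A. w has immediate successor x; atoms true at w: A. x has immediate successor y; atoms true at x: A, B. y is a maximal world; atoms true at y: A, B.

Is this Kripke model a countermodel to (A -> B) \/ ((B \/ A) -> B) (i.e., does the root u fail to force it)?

Yes

u ||-/- (A -> B) \/ ((B \/ A) -> B): neither disjunct is forced at u.
u ||-/- A -> B: already at u itself, u ||- A but u ||-/- B.
u lacks atom B, so u ||-/- B.
So the root u does not force (A -> B) \/ ((B \/ A) -> B); the model is a countermodel.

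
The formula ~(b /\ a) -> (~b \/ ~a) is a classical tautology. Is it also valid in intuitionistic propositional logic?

This is the constructively invalid direction of De Morgan's law for conjunction, which is not intuitionistically valid.
A Kripke countermodel: worlds s0, s1, s2; order generated by s0 <= s1, s0 <= s2; atoms true at each world — s0:{}; s1:{b}; s2:{a}.
s0 ||-/- ~(b /\ a) -> (~b \/ ~a): already at s0 itself, s0 ||- ~(b /\ a) but s0 ||-/- ~b \/ ~a.
s0 ||-/- ~b \/ ~a: neither disjunct is forced at s0.
s0 ||-/- ~b since s1 is accessible from s0 and s1 ||- b.
So the root s0 does not force the formula.

No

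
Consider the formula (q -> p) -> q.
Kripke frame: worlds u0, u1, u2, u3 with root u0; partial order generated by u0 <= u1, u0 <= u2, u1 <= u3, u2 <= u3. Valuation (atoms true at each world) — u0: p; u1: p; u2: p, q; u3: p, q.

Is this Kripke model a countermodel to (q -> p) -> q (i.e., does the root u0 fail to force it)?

u0 ||-/- (q -> p) -> q: already at u0 itself, u0 ||- q -> p but u0 ||-/- q.
u0 lacks atom q, so u0 ||-/- q.
So the root u0 does not force (q -> p) -> q; the model is a countermodel.

Yes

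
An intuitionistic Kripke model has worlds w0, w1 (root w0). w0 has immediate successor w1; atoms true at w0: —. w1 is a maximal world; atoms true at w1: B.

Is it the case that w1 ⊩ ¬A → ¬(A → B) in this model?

w1 ⊮ ¬A → ¬(A → B): already at w1 itself, w1 ⊩ ¬A but w1 ⊮ ¬(A → B).
w1 ⊮ ¬(A → B) since w1 is accessible from w1 and w1 ⊩ A → B.
w1 ⊩ A → B vacuously: no world accessible from w1 forces the antecedent A.

No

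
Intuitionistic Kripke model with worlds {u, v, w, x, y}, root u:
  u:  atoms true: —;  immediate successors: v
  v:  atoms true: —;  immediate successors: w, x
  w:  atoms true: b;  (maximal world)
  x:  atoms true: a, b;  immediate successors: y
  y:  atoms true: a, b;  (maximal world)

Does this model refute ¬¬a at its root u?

u ⊮ ¬¬a since w is accessible from u and w ⊩ ¬a.
w ⊩ ¬a: no world accessible from w forces a.
So the root u does not force ¬¬a; the model is a countermodel.

Yes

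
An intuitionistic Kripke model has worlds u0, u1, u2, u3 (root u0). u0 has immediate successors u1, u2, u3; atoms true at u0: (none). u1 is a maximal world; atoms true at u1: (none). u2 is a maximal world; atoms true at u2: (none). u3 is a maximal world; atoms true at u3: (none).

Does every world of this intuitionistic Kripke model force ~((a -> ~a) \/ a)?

Not every world: u0 ||-/- ~((a -> ~a) \/ a).
u0 ||-/- ~((a -> ~a) \/ a) since u0 is accessible from u0 and u0 ||- (a -> ~a) \/ a.
u0 ||- (a -> ~a) \/ a via the disjunct a -> ~a.

No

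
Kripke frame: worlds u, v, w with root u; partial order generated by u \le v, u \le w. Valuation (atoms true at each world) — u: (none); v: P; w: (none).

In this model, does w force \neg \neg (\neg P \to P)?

No

w \nVdash \neg \neg (\neg P \to P) since w is accessible from w and w \Vdash \neg (\neg P \to P).
w \Vdash \neg (\neg P \to P): no world accessible from w forces \neg P \to P.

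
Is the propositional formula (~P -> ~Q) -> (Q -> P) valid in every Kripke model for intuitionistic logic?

No

This is the converse of contraposition, which is not intuitionistically valid.
A Kripke countermodel: worlds u0, u1; order generated by u0 <= u1; atoms true at each world — u0:{Q}; u1:{P,Q}.
u0 ||-/- (~P -> ~Q) -> (Q -> P): already at u0 itself, u0 ||- ~P -> ~Q but u0 ||-/- Q -> P.
u0 ||-/- Q -> P: already at u0 itself, u0 ||- Q but u0 ||-/- P.
u0 lacks atom P, so u0 ||-/- P.
So the root u0 does not force the formula.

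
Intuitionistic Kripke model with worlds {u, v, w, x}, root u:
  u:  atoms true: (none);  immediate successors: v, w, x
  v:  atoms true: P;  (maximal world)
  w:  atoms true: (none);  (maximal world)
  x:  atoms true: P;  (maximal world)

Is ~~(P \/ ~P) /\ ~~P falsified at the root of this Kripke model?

Yes

u ||-/- ~~(P \/ ~P) /\ ~~P since u fails ~~P.
So the root u does not force ~~(P \/ ~P) /\ ~~P; the model is a countermodel.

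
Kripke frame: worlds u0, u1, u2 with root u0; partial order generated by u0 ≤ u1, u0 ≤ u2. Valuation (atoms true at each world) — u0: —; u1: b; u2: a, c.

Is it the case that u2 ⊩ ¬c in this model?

u2 ⊮ ¬c since u2 is accessible from u2 and u2 ⊩ c.

No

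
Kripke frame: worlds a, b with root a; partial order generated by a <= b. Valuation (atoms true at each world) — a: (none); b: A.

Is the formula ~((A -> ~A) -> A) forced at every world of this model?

No

Not every world: a ||-/- ~((A -> ~A) -> A).
a ||-/- ~((A -> ~A) -> A) since a is accessible from a and a ||- (A -> ~A) -> A.
a ||- (A -> ~A) -> A vacuously: no world accessible from a forces the antecedent A -> ~A.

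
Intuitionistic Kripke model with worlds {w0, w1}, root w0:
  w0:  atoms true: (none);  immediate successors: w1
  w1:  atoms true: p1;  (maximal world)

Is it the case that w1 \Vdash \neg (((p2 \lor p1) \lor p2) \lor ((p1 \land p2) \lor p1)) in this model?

No

w1 \nVdash \neg (((p2 \lor p1) \lor p2) \lor ((p1 \land p2) \lor p1)) since w1 is accessible from w1 and w1 \Vdash ((p2 \lor p1) \lor p2) \lor ((p1 \land p2) \lor p1).
w1 \Vdash ((p2 \lor p1) \lor p2) \lor ((p1 \land p2) \lor p1) via the disjunct (p2 \lor p1) \lor p2.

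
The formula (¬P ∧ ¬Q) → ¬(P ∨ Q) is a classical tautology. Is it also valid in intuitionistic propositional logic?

Yes

This is a constructively valid De Morgan direction (conjunction of negations to negated disjunction), which is intuitionistically derivable.
If both ¬P and ¬Q hold at a world, no accessible world forces P or forces Q, so none forces P ∨ Q.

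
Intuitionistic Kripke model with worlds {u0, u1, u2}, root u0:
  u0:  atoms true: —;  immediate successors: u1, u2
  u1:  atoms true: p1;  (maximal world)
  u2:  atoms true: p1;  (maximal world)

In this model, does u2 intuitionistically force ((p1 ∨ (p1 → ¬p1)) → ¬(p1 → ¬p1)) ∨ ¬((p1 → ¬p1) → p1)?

Yes

u2 ⊩ ((p1 ∨ (p1 → ¬p1)) → ¬(p1 → ¬p1)) ∨ ¬((p1 → ¬p1) → p1) via the disjunct (p1 ∨ (p1 → ¬p1)) → ¬(p1 → ¬p1).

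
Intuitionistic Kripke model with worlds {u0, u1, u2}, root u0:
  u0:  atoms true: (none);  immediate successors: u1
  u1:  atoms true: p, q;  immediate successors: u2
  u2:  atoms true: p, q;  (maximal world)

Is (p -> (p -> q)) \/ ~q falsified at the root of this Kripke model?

u0 ||- (p -> (p -> q)) \/ ~q via the disjunct p -> (p -> q).
So the root u0 forces (p -> (p -> q)) \/ ~q; the model is not a countermodel.

No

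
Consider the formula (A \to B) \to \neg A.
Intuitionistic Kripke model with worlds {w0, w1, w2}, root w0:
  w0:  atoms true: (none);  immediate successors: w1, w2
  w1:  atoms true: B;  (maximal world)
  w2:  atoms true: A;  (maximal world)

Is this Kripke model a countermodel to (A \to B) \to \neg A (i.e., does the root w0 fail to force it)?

w0 \Vdash (A \to B) \to \neg A: every world accessible from w0 that forces A \to B (namely w1) also forces \neg A.
So the root w0 forces (A \to B) \to \neg A; the model is not a countermodel.

No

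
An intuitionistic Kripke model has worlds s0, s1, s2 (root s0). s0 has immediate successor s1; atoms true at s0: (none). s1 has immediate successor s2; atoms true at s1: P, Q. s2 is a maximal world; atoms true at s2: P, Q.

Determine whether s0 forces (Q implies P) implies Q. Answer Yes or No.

s0 does not force (Q implies P) implies Q: already at s0 itself, s0 forces Q implies P but s0 does not force Q.
s0 lacks atom Q, so s0 does not force Q.

No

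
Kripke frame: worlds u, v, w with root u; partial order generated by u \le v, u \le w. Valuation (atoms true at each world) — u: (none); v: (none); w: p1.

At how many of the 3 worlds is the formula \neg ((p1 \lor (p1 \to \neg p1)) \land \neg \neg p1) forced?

1

u: does not force it — u \nVdash \neg ((p1 \lor (p1 \to \neg p1)) \land \neg \neg p1) since w is accessible from u and w \Vdash (p1 \lor (p1 \to \neg p1)) \land \neg \neg p1.
v: forces it.
w: does not force it — w \nVdash \neg ((p1 \lor (p1 \to \neg p1)) \land \neg \neg p1) since w is accessible from w and w \Vdash (p1 \lor (p1 \to \neg p1)) \land \neg \neg p1.
Worlds forcing the formula: {v}.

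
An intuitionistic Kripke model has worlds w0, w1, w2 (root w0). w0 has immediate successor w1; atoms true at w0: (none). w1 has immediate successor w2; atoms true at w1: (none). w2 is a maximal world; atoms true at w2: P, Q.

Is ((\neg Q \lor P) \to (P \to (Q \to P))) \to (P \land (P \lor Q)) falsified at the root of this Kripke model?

Yes

w0 \nVdash ((\neg Q \lor P) \to (P \to (Q \to P))) \to (P \land (P \lor Q)): already at w0 itself, w0 \Vdash (\neg Q \lor P) \to (P \to (Q \to P)) but w0 \nVdash P \land (P \lor Q).
w0 \nVdash P \land (P \lor Q) since w0 fails P.
So the root w0 does not force ((\neg Q \lor P) \to (P \to (Q \to P))) \to (P \land (P \lor Q)); the model is a countermodel.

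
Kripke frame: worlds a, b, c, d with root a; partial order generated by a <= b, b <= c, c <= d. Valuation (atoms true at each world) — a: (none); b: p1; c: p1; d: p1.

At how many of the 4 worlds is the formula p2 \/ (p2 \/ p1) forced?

3

a: does not force it — a ||-/- p2 \/ (p2 \/ p1): neither disjunct is forced at a.
b: forces it.
c: forces it.
d: forces it.
Worlds forcing the formula: {b, c, d}.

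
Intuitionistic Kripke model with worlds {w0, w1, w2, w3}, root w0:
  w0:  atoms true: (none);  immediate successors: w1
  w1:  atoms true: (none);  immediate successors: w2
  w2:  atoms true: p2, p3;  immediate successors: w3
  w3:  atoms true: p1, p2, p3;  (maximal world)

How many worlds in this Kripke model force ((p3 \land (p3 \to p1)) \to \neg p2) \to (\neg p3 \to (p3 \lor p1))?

4

w0: forces it.
w1: forces it.
w2: forces it.
w3: forces it.
Worlds forcing the formula: {w0, w1, w2, w3}.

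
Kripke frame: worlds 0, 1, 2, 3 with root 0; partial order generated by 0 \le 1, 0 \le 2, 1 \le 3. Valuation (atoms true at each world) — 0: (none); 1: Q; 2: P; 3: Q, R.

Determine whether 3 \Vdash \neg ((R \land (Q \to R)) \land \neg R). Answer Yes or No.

Yes

3 \Vdash \neg ((R \land (Q \to R)) \land \neg R): no world accessible from 3 forces (R \land (Q \to R)) \land \neg R.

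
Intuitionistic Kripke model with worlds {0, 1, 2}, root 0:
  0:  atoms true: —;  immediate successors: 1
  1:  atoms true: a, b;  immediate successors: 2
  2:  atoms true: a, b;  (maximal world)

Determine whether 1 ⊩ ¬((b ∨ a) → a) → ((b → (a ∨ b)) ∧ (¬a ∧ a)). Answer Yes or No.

1 ⊩ ¬((b ∨ a) → a) → ((b → (a ∨ b)) ∧ (¬a ∧ a)) vacuously: no world accessible from 1 forces the antecedent ¬((b ∨ a) → a).

Yes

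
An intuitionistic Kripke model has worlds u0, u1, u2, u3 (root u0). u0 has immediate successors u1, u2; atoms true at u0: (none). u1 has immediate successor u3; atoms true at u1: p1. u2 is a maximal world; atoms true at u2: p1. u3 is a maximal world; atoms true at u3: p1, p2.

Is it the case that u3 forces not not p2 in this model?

Yes

u3 forces not not p2: no world accessible from u3 forces not p2.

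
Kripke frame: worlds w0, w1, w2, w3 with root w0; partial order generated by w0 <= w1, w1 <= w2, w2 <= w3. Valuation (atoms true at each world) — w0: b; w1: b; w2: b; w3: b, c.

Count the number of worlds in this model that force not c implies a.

4

w0: forces it.
w1: forces it.
w2: forces it.
w3: forces it.
Worlds forcing the formula: {w0, w1, w2, w3}.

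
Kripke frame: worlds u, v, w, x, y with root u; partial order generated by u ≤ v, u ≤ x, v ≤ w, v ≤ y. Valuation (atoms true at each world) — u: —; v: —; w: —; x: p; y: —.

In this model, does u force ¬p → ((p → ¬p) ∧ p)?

u ⊮ ¬p → ((p → ¬p) ∧ p): at the accessible world v, v ⊩ ¬p but v ⊮ (p → ¬p) ∧ p.
v ⊮ (p → ¬p) ∧ p since v fails p.

No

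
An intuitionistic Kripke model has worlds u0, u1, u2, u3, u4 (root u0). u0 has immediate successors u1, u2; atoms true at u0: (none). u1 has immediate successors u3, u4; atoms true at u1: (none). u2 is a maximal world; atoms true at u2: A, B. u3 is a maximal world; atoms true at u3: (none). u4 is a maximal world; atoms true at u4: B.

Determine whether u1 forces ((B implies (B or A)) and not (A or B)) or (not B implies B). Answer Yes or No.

u1 does not force ((B implies (B or A)) and not (A or B)) or (not B implies B): neither disjunct is forced at u1.
u1 does not force (B implies (B or A)) and not (A or B) since u1 fails not (A or B).

No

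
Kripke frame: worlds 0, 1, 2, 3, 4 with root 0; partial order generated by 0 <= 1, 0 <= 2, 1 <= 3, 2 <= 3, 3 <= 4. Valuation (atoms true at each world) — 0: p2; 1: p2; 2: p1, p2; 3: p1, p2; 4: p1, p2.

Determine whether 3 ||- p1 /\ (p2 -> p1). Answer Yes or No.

3 ||- p1 /\ (p2 -> p1) since 3 forces both conjuncts.

Yes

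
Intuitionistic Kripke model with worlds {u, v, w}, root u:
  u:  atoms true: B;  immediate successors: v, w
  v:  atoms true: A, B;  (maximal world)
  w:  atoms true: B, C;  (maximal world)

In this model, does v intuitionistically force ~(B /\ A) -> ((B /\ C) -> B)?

Yes

v ||- ~(B /\ A) -> ((B /\ C) -> B) vacuously: no world accessible from v forces the antecedent ~(B /\ A).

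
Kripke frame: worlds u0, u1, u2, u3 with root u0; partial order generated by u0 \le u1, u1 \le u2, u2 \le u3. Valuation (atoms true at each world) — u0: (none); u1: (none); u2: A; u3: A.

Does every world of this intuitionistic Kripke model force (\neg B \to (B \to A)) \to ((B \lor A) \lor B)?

No

Not every world: u0 \nVdash (\neg B \to (B \to A)) \to ((B \lor A) \lor B).
u0 \nVdash (\neg B \to (B \to A)) \to ((B \lor A) \lor B): already at u0 itself, u0 \Vdash \neg B \to (B \to A) but u0 \nVdash (B \lor A) \lor B.
u0 \nVdash (B \lor A) \lor B: neither disjunct is forced at u0.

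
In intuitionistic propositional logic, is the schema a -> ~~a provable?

This is double-negation introduction, which is intuitionistically derivable.
If a world forces a then every accessible world forces a (persistence), so none forces ~a; hence ~~a.

Yes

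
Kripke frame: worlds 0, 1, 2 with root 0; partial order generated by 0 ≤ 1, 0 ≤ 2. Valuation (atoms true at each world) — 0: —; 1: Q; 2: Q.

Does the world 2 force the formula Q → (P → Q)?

2 ⊩ Q → (P → Q): every world accessible from 2 that forces Q (namely 2) also forces P → Q.

Yes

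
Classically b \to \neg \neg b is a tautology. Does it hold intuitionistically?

Yes

This is double-negation introduction, which is intuitionistically derivable.
If a world forces b then every accessible world forces b (persistence), so none forces \neg b; hence \neg \neg b.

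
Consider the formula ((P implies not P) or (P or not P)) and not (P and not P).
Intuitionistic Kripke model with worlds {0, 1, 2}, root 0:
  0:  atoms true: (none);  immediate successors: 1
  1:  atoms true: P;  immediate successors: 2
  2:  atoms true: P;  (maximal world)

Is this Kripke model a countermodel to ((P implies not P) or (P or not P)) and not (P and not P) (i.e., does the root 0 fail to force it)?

Yes

0 does not force ((P implies not P) or (P or not P)) and not (P and not P) since 0 fails (P implies not P) or (P or not P).
So the root 0 does not force ((P implies not P) or (P or not P)) and not (P and not P); the model is a countermodel.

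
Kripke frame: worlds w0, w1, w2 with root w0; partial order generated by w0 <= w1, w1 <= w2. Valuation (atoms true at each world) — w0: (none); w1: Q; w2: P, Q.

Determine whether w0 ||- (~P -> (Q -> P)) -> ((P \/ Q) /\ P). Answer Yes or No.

No

w0 ||-/- (~P -> (Q -> P)) -> ((P \/ Q) /\ P): already at w0 itself, w0 ||- ~P -> (Q -> P) but w0 ||-/- (P \/ Q) /\ P.
w0 ||-/- (P \/ Q) /\ P since w0 fails P \/ Q.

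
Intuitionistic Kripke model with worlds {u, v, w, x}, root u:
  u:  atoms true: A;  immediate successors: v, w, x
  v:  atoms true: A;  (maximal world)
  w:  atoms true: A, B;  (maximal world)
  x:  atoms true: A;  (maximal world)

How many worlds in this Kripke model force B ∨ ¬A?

u: does not force it — u ⊮ B ∨ ¬A: neither disjunct is forced at u.
v: does not force it — v ⊮ B ∨ ¬A: neither disjunct is forced at v.
w: forces it.
x: does not force it — x ⊮ B ∨ ¬A: neither disjunct is forced at x.
Worlds forcing the formula: {w}.

1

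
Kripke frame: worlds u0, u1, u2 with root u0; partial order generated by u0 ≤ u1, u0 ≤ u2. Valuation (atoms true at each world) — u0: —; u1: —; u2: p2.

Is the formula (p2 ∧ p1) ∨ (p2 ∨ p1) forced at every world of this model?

No

Not every world: u0 ⊮ (p2 ∧ p1) ∨ (p2 ∨ p1).
u0 ⊮ (p2 ∧ p1) ∨ (p2 ∨ p1): neither disjunct is forced at u0.
u0 ⊮ p2 ∧ p1 since u0 fails p2.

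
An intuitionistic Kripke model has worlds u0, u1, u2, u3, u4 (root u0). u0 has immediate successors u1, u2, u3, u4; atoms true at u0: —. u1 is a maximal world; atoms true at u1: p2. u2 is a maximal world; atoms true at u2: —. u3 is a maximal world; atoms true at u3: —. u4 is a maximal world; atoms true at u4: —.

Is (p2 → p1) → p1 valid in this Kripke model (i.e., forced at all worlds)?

No

Not every world: u0 ⊮ (p2 → p1) → p1.
u0 ⊮ (p2 → p1) → p1: at the accessible world u2, u2 ⊩ p2 → p1 but u2 ⊮ p1.
u2 lacks atom p1, so u2 ⊮ p1.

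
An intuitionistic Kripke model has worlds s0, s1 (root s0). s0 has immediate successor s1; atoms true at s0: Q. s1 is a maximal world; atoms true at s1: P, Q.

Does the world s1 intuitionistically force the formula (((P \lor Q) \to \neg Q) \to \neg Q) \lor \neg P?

s1 \Vdash (((P \lor Q) \to \neg Q) \to \neg Q) \lor \neg P via the disjunct ((P \lor Q) \to \neg Q) \to \neg Q.

Yes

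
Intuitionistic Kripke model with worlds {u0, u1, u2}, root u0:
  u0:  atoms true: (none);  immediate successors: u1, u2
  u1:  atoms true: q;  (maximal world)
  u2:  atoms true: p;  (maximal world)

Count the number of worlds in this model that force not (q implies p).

u0: does not force it — u0 does not force not (q implies p) since u2 is accessible from u0 and u2 forces q implies p.
u1: forces it.
u2: does not force it — u2 does not force not (q implies p) since u2 is accessible from u2 and u2 forces q implies p.
Worlds forcing the formula: {u1}.

1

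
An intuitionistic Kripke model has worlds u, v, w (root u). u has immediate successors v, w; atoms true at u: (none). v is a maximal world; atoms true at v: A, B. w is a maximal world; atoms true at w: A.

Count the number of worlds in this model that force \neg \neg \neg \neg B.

u: does not force it — u \nVdash \neg \neg \neg \neg B since w is accessible from u and w \Vdash \neg \neg \neg B.
v: forces it.
w: does not force it.
Worlds forcing the formula: {v}.

1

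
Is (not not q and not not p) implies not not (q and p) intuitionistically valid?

Yes

This is the distribution of double negation over conjunction, which is intuitionistically derivable.
Assume not not q, not not p, and not (q and p). From q we'd get not p (since q and p is refuted), contradicting not not p; so not q, contradicting not not q.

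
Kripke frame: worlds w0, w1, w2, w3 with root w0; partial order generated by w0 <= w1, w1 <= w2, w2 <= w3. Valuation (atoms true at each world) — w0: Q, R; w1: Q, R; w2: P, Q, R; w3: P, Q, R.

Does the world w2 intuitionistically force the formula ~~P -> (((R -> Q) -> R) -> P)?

w2 ||- ~~P -> (((R -> Q) -> R) -> P): every world accessible from w2 that forces ~~P (namely w2, w3) also forces ((R -> Q) -> R) -> P.

Yes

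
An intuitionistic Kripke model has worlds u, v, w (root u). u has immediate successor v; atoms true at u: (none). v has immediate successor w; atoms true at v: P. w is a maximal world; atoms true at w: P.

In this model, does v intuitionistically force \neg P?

No

v \nVdash \neg P since v is accessible from v and v \Vdash P.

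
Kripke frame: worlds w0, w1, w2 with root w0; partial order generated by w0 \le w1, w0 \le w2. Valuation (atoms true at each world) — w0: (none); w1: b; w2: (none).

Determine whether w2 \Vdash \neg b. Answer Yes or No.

w2 \Vdash \neg b: no world accessible from w2 forces b.

Yes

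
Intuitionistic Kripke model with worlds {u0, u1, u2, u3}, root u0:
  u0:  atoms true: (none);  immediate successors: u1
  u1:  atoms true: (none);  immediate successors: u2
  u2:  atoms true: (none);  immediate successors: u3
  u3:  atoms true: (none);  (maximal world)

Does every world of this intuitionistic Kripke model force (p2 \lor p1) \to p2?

Yes

u0 \Vdash (p2 \lor p1) \to p2 vacuously: no world accessible from u0 forces the antecedent p2 \lor p1.
Since the root u0 forces (p2 \lor p1) \to p2 and forcing is persistent (monotone upward), every world forces it.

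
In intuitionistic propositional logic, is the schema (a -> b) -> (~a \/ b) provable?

No

This is the material-implication-as-disjunction principle, which is not intuitionistically valid.
A Kripke countermodel: worlds 0, 1; order generated by 0 <= 1; atoms true at each world — 0:{}; 1:{a,b}.
0 ||-/- (a -> b) -> (~a \/ b): already at 0 itself, 0 ||- a -> b but 0 ||-/- ~a \/ b.
0 ||-/- ~a \/ b: neither disjunct is forced at 0.
0 ||-/- ~a since 1 is accessible from 0 and 1 ||- a.
So the root 0 does not force the formula.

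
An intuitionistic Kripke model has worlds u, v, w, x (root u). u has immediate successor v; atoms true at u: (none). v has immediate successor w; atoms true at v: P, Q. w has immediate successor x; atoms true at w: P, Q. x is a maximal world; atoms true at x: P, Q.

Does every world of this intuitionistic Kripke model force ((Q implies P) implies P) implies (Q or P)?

Yes

u forces ((Q implies P) implies P) implies (Q or P): every world accessible from u that forces (Q implies P) implies P (namely v, w, x) also forces Q or P.
Since the root u forces ((Q implies P) implies P) implies (Q or P) and forcing is persistent (monotone upward), every world forces it.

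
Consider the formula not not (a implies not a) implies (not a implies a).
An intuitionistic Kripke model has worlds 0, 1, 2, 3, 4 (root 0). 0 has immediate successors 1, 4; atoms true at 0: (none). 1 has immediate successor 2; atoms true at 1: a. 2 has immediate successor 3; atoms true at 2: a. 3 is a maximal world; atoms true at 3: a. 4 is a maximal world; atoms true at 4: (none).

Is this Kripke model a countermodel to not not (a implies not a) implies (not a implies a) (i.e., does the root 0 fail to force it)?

0 does not force not not (a implies not a) implies (not a implies a): at the accessible world 4, 4 forces not not (a implies not a) but 4 does not force not a implies a.
4 does not force not a implies a: already at 4 itself, 4 forces not a but 4 does not force a.
4 lacks atom a, so 4 does not force a.
So the root 0 does not force not not (a implies not a) implies (not a implies a); the model is a countermodel.

Yes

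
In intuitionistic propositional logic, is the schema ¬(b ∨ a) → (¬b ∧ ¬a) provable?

This is a constructively valid De Morgan direction (negated disjunction to conjunction of negations), which is intuitionistically derivable.
From ¬(b ∨ a): if b held then b ∨ a would, contradiction — so ¬b; similarly ¬a.

Yes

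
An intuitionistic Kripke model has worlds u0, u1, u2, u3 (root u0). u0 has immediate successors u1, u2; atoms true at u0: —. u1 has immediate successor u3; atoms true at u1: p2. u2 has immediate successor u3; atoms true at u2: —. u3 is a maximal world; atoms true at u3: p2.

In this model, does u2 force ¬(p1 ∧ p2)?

Yes

u2 ⊩ ¬(p1 ∧ p2): no world accessible from u2 forces p1 ∧ p2.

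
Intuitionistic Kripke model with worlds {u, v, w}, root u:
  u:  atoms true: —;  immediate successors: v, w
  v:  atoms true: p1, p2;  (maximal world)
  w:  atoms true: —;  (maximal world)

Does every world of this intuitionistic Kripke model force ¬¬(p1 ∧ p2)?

Not every world: u ⊮ ¬¬(p1 ∧ p2).
u ⊮ ¬¬(p1 ∧ p2) since w is accessible from u and w ⊩ ¬(p1 ∧ p2).
w ⊩ ¬(p1 ∧ p2): no world accessible from w forces p1 ∧ p2.

No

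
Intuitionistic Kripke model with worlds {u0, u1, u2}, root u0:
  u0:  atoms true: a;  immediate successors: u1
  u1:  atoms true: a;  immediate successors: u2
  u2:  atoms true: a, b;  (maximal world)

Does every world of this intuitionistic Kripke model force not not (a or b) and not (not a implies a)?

Not every world: u0 does not force not not (a or b) and not (not a implies a).
u0 does not force not not (a or b) and not (not a implies a) since u0 fails not (not a implies a).

No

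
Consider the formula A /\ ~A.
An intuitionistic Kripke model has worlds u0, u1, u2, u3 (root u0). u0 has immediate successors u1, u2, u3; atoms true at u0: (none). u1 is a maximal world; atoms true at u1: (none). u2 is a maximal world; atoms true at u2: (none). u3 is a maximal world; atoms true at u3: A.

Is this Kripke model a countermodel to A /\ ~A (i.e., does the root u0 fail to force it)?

Yes

u0 ||-/- A /\ ~A since u0 fails A.
So the root u0 does not force A /\ ~A; the model is a countermodel.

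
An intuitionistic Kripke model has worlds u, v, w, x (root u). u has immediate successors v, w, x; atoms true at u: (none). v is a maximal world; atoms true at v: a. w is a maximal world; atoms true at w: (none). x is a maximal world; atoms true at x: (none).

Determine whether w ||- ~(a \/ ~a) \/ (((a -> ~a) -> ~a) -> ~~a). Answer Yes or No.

w ||-/- ~(a \/ ~a) \/ (((a -> ~a) -> ~a) -> ~~a): neither disjunct is forced at w.
w ||-/- ~(a \/ ~a) since w is accessible from w and w ||- a \/ ~a.
w ||- a \/ ~a via the disjunct ~a.

No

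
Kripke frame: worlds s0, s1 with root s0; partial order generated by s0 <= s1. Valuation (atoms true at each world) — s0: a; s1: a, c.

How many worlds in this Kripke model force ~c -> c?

2

s0: forces it.
s1: forces it.
Worlds forcing the formula: {s0, s1}.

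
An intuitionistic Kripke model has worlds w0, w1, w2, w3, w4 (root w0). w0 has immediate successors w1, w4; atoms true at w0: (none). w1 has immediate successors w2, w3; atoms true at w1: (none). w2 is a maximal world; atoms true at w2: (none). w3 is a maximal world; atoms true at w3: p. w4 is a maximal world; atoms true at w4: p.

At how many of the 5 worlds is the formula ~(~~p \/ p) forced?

w0: does not force it — w0 ||-/- ~(~~p \/ p) since w3 is accessible from w0 and w3 ||- ~~p \/ p.
w1: does not force it — w1 ||-/- ~(~~p \/ p) since w3 is accessible from w1 and w3 ||- ~~p \/ p.
w2: forces it.
w3: does not force it.
w4: does not force it.
Worlds forcing the formula: {w2}.

1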